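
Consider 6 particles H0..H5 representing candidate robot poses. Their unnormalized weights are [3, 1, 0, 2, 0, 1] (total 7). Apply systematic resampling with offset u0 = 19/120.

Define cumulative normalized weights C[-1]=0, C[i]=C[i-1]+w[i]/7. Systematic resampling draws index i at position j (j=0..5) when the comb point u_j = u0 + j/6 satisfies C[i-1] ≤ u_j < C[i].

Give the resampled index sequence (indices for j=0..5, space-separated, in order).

0 0 1 3 3 5

C = [3/7, 4/7, 4/7, 6/7, 6/7, 1]
j=0: u_0=19/120 ∈ [0, 3/7) → index 0
j=1: u_1=13/40 ∈ [0, 3/7) → index 0
j=2: u_2=59/120 ∈ [3/7, 4/7) → index 1
j=3: u_3=79/120 ∈ [4/7, 6/7) → index 3
j=4: u_4=33/40 ∈ [4/7, 6/7) → index 3
j=5: u_5=119/120 ∈ [6/7, 1) → index 5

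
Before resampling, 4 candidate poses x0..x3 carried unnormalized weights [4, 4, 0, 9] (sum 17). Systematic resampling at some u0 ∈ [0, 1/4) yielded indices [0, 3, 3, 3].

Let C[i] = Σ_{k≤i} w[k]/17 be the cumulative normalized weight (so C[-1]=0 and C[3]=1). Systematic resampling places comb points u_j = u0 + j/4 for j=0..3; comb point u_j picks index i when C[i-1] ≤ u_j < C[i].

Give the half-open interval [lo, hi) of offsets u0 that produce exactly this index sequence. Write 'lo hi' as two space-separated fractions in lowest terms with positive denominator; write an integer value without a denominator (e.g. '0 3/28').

15/68 4/17

C = [4/17, 8/17, 8/17, 1]
j=0 picked index 0: u0 ∈ [0, 4/17)
j=1 picked index 3: u0 ∈ [15/68, 3/4)
j=2 picked index 3: u0 ∈ [-1/34, 1/2)
j=3 picked index 3: u0 ∈ [-19/68, 1/4)
intersection: [15/68, 4/17)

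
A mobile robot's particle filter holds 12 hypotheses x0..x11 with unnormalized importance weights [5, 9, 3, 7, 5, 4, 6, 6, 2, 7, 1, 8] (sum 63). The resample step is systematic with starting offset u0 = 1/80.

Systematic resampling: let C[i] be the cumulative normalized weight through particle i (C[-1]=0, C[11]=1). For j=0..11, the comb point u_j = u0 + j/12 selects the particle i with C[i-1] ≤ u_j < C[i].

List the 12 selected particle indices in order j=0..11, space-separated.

0 1 1 2 3 4 5 6 7 9 9 11

C = [5/63, 2/9, 17/63, 8/21, 29/63, 11/21, 13/21, 5/7, 47/63, 6/7, 55/63, 1]
j=0: u_0=1/80 ∈ [0, 5/63) → index 0
j=1: u_1=23/240 ∈ [5/63, 2/9) → index 1
j=2: u_2=43/240 ∈ [5/63, 2/9) → index 1
j=3: u_3=21/80 ∈ [2/9, 17/63) → index 2
j=4: u_4=83/240 ∈ [17/63, 8/21) → index 3
j=5: u_5=103/240 ∈ [8/21, 29/63) → index 4
j=6: u_6=41/80 ∈ [29/63, 11/21) → index 5
j=7: u_7=143/240 ∈ [11/21, 13/21) → index 6
j=8: u_8=163/240 ∈ [13/21, 5/7) → index 7
j=9: u_9=61/80 ∈ [47/63, 6/7) → index 9
j=10: u_10=203/240 ∈ [47/63, 6/7) → index 9
j=11: u_11=223/240 ∈ [55/63, 1) → index 11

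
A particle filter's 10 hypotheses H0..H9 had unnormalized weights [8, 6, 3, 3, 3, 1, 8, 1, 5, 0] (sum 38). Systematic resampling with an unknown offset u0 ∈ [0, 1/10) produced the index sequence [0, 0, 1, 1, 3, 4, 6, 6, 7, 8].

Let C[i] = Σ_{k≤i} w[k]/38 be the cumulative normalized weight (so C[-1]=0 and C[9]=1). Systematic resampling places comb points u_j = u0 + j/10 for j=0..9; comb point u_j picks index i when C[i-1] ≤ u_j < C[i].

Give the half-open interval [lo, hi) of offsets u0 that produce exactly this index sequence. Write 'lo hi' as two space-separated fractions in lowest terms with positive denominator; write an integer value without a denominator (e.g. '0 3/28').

C = [4/19, 7/19, 17/38, 10/19, 23/38, 12/19, 16/19, 33/38, 1, 1]
j=0 picked index 0: u0 ∈ [0, 4/19)
j=1 picked index 0: u0 ∈ [-1/10, 21/190)
j=2 picked index 1: u0 ∈ [1/95, 16/95)
j=3 picked index 1: u0 ∈ [-17/190, 13/190)
j=4 picked index 3: u0 ∈ [9/190, 12/95)
j=5 picked index 4: u0 ∈ [1/38, 2/19)
j=6 picked index 6: u0 ∈ [3/95, 23/95)
j=7 picked index 6: u0 ∈ [-13/190, 27/190)
j=8 picked index 7: u0 ∈ [4/95, 13/190)
j=9 picked index 8: u0 ∈ [-3/95, 1/10)
intersection: [9/190, 13/190)

9/190 13/190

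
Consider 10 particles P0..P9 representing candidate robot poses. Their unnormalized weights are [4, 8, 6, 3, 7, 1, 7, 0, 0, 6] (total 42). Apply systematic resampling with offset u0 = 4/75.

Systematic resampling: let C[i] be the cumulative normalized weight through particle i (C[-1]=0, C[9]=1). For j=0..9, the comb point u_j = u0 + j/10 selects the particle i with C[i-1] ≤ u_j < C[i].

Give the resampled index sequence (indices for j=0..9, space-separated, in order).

C = [2/21, 2/7, 3/7, 1/2, 2/3, 29/42, 6/7, 6/7, 6/7, 1]
j=0: u_0=4/75 ∈ [0, 2/21) → index 0
j=1: u_1=23/150 ∈ [2/21, 2/7) → index 1
j=2: u_2=19/75 ∈ [2/21, 2/7) → index 1
j=3: u_3=53/150 ∈ [2/7, 3/7) → index 2
j=4: u_4=34/75 ∈ [3/7, 1/2) → index 3
j=5: u_5=83/150 ∈ [1/2, 2/3) → index 4
j=6: u_6=49/75 ∈ [1/2, 2/3) → index 4
j=7: u_7=113/150 ∈ [29/42, 6/7) → index 6
j=8: u_8=64/75 ∈ [29/42, 6/7) → index 6
j=9: u_9=143/150 ∈ [6/7, 1) → index 9

0 1 1 2 3 4 4 6 6 9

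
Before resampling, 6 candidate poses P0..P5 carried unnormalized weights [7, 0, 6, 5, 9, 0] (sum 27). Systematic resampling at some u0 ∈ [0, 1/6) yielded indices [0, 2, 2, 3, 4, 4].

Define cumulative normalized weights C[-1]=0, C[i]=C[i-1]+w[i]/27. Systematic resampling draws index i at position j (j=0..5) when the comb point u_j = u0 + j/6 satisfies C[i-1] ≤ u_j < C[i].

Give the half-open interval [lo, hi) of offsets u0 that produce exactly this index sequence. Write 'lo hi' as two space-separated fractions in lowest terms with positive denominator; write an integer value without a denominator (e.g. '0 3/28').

5/54 4/27

C = [7/27, 7/27, 13/27, 2/3, 1, 1]
j=0 picked index 0: u0 ∈ [0, 7/27)
j=1 picked index 2: u0 ∈ [5/54, 17/54)
j=2 picked index 2: u0 ∈ [-2/27, 4/27)
j=3 picked index 3: u0 ∈ [-1/54, 1/6)
j=4 picked index 4: u0 ∈ [0, 1/3)
j=5 picked index 4: u0 ∈ [-1/6, 1/6)
intersection: [5/54, 4/27)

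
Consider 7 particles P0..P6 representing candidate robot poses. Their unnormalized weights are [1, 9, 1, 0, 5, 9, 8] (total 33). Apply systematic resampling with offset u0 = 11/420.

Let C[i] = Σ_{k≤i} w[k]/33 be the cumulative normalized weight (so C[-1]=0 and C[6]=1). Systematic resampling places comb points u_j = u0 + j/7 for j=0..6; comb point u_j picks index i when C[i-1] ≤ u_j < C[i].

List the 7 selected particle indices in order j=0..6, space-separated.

C = [1/33, 10/33, 1/3, 1/3, 16/33, 25/33, 1]
j=0: u_0=11/420 ∈ [0, 1/33) → index 0
j=1: u_1=71/420 ∈ [1/33, 10/33) → index 1
j=2: u_2=131/420 ∈ [10/33, 1/3) → index 2
j=3: u_3=191/420 ∈ [1/3, 16/33) → index 4
j=4: u_4=251/420 ∈ [16/33, 25/33) → index 5
j=5: u_5=311/420 ∈ [16/33, 25/33) → index 5
j=6: u_6=53/60 ∈ [25/33, 1) → index 6

0 1 2 4 5 5 6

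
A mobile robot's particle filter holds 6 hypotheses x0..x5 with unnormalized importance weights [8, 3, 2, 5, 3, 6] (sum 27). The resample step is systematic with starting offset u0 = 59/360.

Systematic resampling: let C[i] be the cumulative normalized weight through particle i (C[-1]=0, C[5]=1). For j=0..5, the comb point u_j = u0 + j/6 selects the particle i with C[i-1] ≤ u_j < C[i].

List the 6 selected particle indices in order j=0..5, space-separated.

0 1 3 3 5 5

C = [8/27, 11/27, 13/27, 2/3, 7/9, 1]
j=0: u_0=59/360 ∈ [0, 8/27) → index 0
j=1: u_1=119/360 ∈ [8/27, 11/27) → index 1
j=2: u_2=179/360 ∈ [13/27, 2/3) → index 3
j=3: u_3=239/360 ∈ [13/27, 2/3) → index 3
j=4: u_4=299/360 ∈ [7/9, 1) → index 5
j=5: u_5=359/360 ∈ [7/9, 1) → index 5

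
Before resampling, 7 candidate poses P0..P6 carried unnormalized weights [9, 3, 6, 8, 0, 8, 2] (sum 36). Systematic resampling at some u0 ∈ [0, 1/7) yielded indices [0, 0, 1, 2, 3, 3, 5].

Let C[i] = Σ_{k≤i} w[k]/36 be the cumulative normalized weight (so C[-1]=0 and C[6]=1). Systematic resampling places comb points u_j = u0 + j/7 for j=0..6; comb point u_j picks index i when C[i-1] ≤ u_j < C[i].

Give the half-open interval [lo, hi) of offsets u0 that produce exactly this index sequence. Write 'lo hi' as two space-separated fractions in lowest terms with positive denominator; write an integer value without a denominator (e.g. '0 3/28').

C = [1/4, 1/3, 1/2, 13/18, 13/18, 17/18, 1]
j=0 picked index 0: u0 ∈ [0, 1/4)
j=1 picked index 0: u0 ∈ [-1/7, 3/28)
j=2 picked index 1: u0 ∈ [-1/28, 1/21)
j=3 picked index 2: u0 ∈ [-2/21, 1/14)
j=4 picked index 3: u0 ∈ [-1/14, 19/126)
j=5 picked index 3: u0 ∈ [-3/14, 1/126)
j=6 picked index 5: u0 ∈ [-17/126, 11/126)
intersection: [0, 1/126)

0 1/126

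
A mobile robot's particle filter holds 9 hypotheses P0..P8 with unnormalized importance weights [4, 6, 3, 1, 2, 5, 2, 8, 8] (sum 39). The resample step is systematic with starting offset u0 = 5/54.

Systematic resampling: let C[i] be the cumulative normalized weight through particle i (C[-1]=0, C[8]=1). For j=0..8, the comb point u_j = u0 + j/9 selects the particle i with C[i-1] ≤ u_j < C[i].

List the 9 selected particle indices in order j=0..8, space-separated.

0 1 2 5 5 7 7 8 8

C = [4/39, 10/39, 1/3, 14/39, 16/39, 7/13, 23/39, 31/39, 1]
j=0: u_0=5/54 ∈ [0, 4/39) → index 0
j=1: u_1=11/54 ∈ [4/39, 10/39) → index 1
j=2: u_2=17/54 ∈ [10/39, 1/3) → index 2
j=3: u_3=23/54 ∈ [16/39, 7/13) → index 5
j=4: u_4=29/54 ∈ [16/39, 7/13) → index 5
j=5: u_5=35/54 ∈ [23/39, 31/39) → index 7
j=6: u_6=41/54 ∈ [23/39, 31/39) → index 7
j=7: u_7=47/54 ∈ [31/39, 1) → index 8
j=8: u_8=53/54 ∈ [31/39, 1) → index 8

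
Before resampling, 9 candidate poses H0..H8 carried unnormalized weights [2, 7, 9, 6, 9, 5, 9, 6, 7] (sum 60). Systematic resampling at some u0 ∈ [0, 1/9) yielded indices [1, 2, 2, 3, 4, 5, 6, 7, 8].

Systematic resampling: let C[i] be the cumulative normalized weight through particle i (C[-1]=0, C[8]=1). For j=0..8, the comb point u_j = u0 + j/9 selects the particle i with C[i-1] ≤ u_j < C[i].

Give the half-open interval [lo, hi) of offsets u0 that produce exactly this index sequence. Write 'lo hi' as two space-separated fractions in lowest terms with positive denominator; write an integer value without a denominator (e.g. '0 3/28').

7/180 1/15

C = [1/30, 3/20, 3/10, 2/5, 11/20, 19/30, 47/60, 53/60, 1]
j=0 picked index 1: u0 ∈ [1/30, 3/20)
j=1 picked index 2: u0 ∈ [7/180, 17/90)
j=2 picked index 2: u0 ∈ [-13/180, 7/90)
j=3 picked index 3: u0 ∈ [-1/30, 1/15)
j=4 picked index 4: u0 ∈ [-2/45, 19/180)
j=5 picked index 5: u0 ∈ [-1/180, 7/90)
j=6 picked index 6: u0 ∈ [-1/30, 7/60)
j=7 picked index 7: u0 ∈ [1/180, 19/180)
j=8 picked index 8: u0 ∈ [-1/180, 1/9)
intersection: [7/180, 1/15)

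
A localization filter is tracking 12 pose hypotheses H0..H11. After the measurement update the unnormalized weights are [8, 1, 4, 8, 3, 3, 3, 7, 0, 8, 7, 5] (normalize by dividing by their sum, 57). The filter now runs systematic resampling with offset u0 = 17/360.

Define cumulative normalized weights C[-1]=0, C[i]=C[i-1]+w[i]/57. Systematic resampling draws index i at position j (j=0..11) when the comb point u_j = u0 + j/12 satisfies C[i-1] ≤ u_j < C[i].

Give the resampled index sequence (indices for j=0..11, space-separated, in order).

C = [8/57, 3/19, 13/57, 7/19, 8/19, 9/19, 10/19, 37/57, 37/57, 15/19, 52/57, 1]
j=0: u_0=17/360 ∈ [0, 8/57) → index 0
j=1: u_1=47/360 ∈ [0, 8/57) → index 0
j=2: u_2=77/360 ∈ [3/19, 13/57) → index 2
j=3: u_3=107/360 ∈ [13/57, 7/19) → index 3
j=4: u_4=137/360 ∈ [7/19, 8/19) → index 4
j=5: u_5=167/360 ∈ [8/19, 9/19) → index 5
j=6: u_6=197/360 ∈ [10/19, 37/57) → index 7
j=7: u_7=227/360 ∈ [10/19, 37/57) → index 7
j=8: u_8=257/360 ∈ [37/57, 15/19) → index 9
j=9: u_9=287/360 ∈ [15/19, 52/57) → index 10
j=10: u_10=317/360 ∈ [15/19, 52/57) → index 10
j=11: u_11=347/360 ∈ [52/57, 1) → index 11

0 0 2 3 4 5 7 7 9 10 10 11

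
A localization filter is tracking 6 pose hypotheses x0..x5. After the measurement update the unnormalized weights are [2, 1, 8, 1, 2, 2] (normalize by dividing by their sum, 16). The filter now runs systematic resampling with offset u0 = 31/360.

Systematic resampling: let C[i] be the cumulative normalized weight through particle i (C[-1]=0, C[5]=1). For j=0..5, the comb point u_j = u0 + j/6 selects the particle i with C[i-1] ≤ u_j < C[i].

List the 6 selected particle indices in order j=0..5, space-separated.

C = [1/8, 3/16, 11/16, 3/4, 7/8, 1]
j=0: u_0=31/360 ∈ [0, 1/8) → index 0
j=1: u_1=91/360 ∈ [3/16, 11/16) → index 2
j=2: u_2=151/360 ∈ [3/16, 11/16) → index 2
j=3: u_3=211/360 ∈ [3/16, 11/16) → index 2
j=4: u_4=271/360 ∈ [3/4, 7/8) → index 4
j=5: u_5=331/360 ∈ [7/8, 1) → index 5

0 2 2 2 4 5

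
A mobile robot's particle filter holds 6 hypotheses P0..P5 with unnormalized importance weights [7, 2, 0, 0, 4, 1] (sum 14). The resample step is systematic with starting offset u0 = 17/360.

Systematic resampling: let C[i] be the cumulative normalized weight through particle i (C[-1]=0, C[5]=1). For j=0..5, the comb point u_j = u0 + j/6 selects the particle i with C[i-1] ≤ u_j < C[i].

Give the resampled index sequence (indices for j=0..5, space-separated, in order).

C = [1/2, 9/14, 9/14, 9/14, 13/14, 1]
j=0: u_0=17/360 ∈ [0, 1/2) → index 0
j=1: u_1=77/360 ∈ [0, 1/2) → index 0
j=2: u_2=137/360 ∈ [0, 1/2) → index 0
j=3: u_3=197/360 ∈ [1/2, 9/14) → index 1
j=4: u_4=257/360 ∈ [9/14, 13/14) → index 4
j=5: u_5=317/360 ∈ [9/14, 13/14) → index 4

0 0 0 1 4 4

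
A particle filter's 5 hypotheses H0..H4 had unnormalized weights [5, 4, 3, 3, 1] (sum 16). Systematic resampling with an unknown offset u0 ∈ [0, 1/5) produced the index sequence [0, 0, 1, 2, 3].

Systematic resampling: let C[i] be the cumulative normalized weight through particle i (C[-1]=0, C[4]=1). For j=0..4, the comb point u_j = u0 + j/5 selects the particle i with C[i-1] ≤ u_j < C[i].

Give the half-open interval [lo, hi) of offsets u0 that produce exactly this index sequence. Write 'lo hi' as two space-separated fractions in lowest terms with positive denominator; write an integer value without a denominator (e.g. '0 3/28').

C = [5/16, 9/16, 3/4, 15/16, 1]
j=0 picked index 0: u0 ∈ [0, 5/16)
j=1 picked index 0: u0 ∈ [-1/5, 9/80)
j=2 picked index 1: u0 ∈ [-7/80, 13/80)
j=3 picked index 2: u0 ∈ [-3/80, 3/20)
j=4 picked index 3: u0 ∈ [-1/20, 11/80)
intersection: [0, 9/80)

0 9/80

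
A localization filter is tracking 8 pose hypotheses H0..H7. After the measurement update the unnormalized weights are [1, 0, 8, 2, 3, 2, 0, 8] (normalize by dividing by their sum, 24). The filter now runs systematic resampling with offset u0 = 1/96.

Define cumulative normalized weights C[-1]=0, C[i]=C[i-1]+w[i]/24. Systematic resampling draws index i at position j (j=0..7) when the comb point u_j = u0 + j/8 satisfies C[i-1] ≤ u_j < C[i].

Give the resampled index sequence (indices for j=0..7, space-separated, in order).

C = [1/24, 1/24, 3/8, 11/24, 7/12, 2/3, 2/3, 1]
j=0: u_0=1/96 ∈ [0, 1/24) → index 0
j=1: u_1=13/96 ∈ [1/24, 3/8) → index 2
j=2: u_2=25/96 ∈ [1/24, 3/8) → index 2
j=3: u_3=37/96 ∈ [3/8, 11/24) → index 3
j=4: u_4=49/96 ∈ [11/24, 7/12) → index 4
j=5: u_5=61/96 ∈ [7/12, 2/3) → index 5
j=6: u_6=73/96 ∈ [2/3, 1) → index 7
j=7: u_7=85/96 ∈ [2/3, 1) → index 7

0 2 2 3 4 5 7 7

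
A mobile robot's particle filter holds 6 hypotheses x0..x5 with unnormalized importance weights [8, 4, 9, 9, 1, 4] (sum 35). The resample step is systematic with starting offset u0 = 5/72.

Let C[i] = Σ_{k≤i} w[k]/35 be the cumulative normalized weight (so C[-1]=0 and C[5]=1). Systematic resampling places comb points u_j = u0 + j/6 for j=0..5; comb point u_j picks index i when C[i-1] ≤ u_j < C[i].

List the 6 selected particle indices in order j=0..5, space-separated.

0 1 2 2 3 5

C = [8/35, 12/35, 3/5, 6/7, 31/35, 1]
j=0: u_0=5/72 ∈ [0, 8/35) → index 0
j=1: u_1=17/72 ∈ [8/35, 12/35) → index 1
j=2: u_2=29/72 ∈ [12/35, 3/5) → index 2
j=3: u_3=41/72 ∈ [12/35, 3/5) → index 2
j=4: u_4=53/72 ∈ [3/5, 6/7) → index 3
j=5: u_5=65/72 ∈ [31/35, 1) → index 5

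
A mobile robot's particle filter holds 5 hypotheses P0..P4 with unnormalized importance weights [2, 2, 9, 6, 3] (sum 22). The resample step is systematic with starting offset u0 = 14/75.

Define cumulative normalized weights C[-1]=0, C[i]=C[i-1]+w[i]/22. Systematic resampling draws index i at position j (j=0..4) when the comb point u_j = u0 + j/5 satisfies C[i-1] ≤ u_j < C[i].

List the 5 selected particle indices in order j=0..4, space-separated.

2 2 2 3 4

C = [1/11, 2/11, 13/22, 19/22, 1]
j=0: u_0=14/75 ∈ [2/11, 13/22) → index 2
j=1: u_1=29/75 ∈ [2/11, 13/22) → index 2
j=2: u_2=44/75 ∈ [2/11, 13/22) → index 2
j=3: u_3=59/75 ∈ [13/22, 19/22) → index 3
j=4: u_4=74/75 ∈ [19/22, 1) → index 4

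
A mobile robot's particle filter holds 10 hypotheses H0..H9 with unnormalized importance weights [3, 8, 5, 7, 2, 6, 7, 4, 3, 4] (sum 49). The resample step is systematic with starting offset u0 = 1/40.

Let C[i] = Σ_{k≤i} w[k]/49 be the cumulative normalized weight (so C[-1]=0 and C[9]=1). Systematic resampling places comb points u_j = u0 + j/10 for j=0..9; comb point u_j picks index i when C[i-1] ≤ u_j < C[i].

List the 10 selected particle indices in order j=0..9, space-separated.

C = [3/49, 11/49, 16/49, 23/49, 25/49, 31/49, 38/49, 6/7, 45/49, 1]
j=0: u_0=1/40 ∈ [0, 3/49) → index 0
j=1: u_1=1/8 ∈ [3/49, 11/49) → index 1
j=2: u_2=9/40 ∈ [11/49, 16/49) → index 2
j=3: u_3=13/40 ∈ [11/49, 16/49) → index 2
j=4: u_4=17/40 ∈ [16/49, 23/49) → index 3
j=5: u_5=21/40 ∈ [25/49, 31/49) → index 5
j=6: u_6=5/8 ∈ [25/49, 31/49) → index 5
j=7: u_7=29/40 ∈ [31/49, 38/49) → index 6
j=8: u_8=33/40 ∈ [38/49, 6/7) → index 7
j=9: u_9=37/40 ∈ [45/49, 1) → index 9

0 1 2 2 3 5 5 6 7 9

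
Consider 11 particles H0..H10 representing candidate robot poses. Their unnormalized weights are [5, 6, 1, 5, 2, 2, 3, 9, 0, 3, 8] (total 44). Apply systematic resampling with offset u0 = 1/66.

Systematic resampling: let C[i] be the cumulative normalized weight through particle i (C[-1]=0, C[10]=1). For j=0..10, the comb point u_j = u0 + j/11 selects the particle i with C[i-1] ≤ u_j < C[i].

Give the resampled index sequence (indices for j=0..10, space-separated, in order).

C = [5/44, 1/4, 3/11, 17/44, 19/44, 21/44, 6/11, 3/4, 3/4, 9/11, 1]
j=0: u_0=1/66 ∈ [0, 5/44) → index 0
j=1: u_1=7/66 ∈ [0, 5/44) → index 0
j=2: u_2=13/66 ∈ [5/44, 1/4) → index 1
j=3: u_3=19/66 ∈ [3/11, 17/44) → index 3
j=4: u_4=25/66 ∈ [3/11, 17/44) → index 3
j=5: u_5=31/66 ∈ [19/44, 21/44) → index 5
j=6: u_6=37/66 ∈ [6/11, 3/4) → index 7
j=7: u_7=43/66 ∈ [6/11, 3/4) → index 7
j=8: u_8=49/66 ∈ [6/11, 3/4) → index 7
j=9: u_9=5/6 ∈ [9/11, 1) → index 10
j=10: u_10=61/66 ∈ [9/11, 1) → index 10

0 0 1 3 3 5 7 7 7 10 10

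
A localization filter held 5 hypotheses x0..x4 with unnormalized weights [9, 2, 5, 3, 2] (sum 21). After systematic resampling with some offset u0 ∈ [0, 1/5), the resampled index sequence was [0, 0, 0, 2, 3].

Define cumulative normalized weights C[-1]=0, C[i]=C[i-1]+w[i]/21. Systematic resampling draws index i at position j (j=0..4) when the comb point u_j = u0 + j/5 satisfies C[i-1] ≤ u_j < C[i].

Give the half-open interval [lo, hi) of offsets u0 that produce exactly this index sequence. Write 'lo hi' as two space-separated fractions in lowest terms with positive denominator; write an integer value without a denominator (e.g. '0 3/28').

0 1/35

C = [3/7, 11/21, 16/21, 19/21, 1]
j=0 picked index 0: u0 ∈ [0, 3/7)
j=1 picked index 0: u0 ∈ [-1/5, 8/35)
j=2 picked index 0: u0 ∈ [-2/5, 1/35)
j=3 picked index 2: u0 ∈ [-8/105, 17/105)
j=4 picked index 3: u0 ∈ [-4/105, 11/105)
intersection: [0, 1/35)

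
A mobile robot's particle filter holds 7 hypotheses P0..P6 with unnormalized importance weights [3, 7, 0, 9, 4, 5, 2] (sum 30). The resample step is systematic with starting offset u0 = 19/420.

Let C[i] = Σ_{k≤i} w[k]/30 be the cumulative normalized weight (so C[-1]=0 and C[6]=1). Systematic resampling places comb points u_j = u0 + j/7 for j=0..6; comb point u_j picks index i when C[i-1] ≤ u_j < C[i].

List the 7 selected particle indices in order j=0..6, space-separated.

0 1 1 3 3 4 5

C = [1/10, 1/3, 1/3, 19/30, 23/30, 14/15, 1]
j=0: u_0=19/420 ∈ [0, 1/10) → index 0
j=1: u_1=79/420 ∈ [1/10, 1/3) → index 1
j=2: u_2=139/420 ∈ [1/10, 1/3) → index 1
j=3: u_3=199/420 ∈ [1/3, 19/30) → index 3
j=4: u_4=37/60 ∈ [1/3, 19/30) → index 3
j=5: u_5=319/420 ∈ [19/30, 23/30) → index 4
j=6: u_6=379/420 ∈ [23/30, 14/15) → index 5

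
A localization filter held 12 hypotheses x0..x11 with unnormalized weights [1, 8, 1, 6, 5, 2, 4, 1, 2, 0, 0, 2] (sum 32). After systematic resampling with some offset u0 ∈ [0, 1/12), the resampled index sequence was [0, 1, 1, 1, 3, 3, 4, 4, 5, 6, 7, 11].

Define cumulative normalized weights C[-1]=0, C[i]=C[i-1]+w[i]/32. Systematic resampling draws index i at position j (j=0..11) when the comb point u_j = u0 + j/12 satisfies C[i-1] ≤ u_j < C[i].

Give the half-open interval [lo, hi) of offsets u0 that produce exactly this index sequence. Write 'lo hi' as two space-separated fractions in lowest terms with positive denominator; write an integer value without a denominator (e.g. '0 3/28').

1/48 1/32

C = [1/32, 9/32, 5/16, 1/2, 21/32, 23/32, 27/32, 7/8, 15/16, 15/16, 15/16, 1]
j=0 picked index 0: u0 ∈ [0, 1/32)
j=1 picked index 1: u0 ∈ [-5/96, 19/96)
j=2 picked index 1: u0 ∈ [-13/96, 11/96)
j=3 picked index 1: u0 ∈ [-7/32, 1/32)
j=4 picked index 3: u0 ∈ [-1/48, 1/6)
j=5 picked index 3: u0 ∈ [-5/48, 1/12)
j=6 picked index 4: u0 ∈ [0, 5/32)
j=7 picked index 4: u0 ∈ [-1/12, 7/96)
j=8 picked index 5: u0 ∈ [-1/96, 5/96)
j=9 picked index 6: u0 ∈ [-1/32, 3/32)
j=10 picked index 7: u0 ∈ [1/96, 1/24)
j=11 picked index 11: u0 ∈ [1/48, 1/12)
intersection: [1/48, 1/32)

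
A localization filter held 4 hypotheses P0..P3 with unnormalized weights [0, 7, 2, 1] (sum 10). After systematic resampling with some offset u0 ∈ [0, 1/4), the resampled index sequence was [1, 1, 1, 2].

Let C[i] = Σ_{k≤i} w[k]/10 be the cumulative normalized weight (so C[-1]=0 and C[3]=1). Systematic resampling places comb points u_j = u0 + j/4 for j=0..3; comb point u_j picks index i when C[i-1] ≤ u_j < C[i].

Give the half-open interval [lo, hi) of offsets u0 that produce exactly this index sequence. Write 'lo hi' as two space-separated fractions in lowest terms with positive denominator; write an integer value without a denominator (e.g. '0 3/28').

C = [0, 7/10, 9/10, 1]
j=0 picked index 1: u0 ∈ [0, 7/10)
j=1 picked index 1: u0 ∈ [-1/4, 9/20)
j=2 picked index 1: u0 ∈ [-1/2, 1/5)
j=3 picked index 2: u0 ∈ [-1/20, 3/20)
intersection: [0, 3/20)

0 3/20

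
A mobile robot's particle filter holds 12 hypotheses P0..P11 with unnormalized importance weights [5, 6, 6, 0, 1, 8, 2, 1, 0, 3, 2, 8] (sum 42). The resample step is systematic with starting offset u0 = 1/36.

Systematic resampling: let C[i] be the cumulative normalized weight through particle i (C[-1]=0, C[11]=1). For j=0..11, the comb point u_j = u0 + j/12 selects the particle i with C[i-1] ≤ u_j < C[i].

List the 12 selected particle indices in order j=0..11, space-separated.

0 0 1 2 2 5 5 5 9 10 11 11

C = [5/42, 11/42, 17/42, 17/42, 3/7, 13/21, 2/3, 29/42, 29/42, 16/21, 17/21, 1]
j=0: u_0=1/36 ∈ [0, 5/42) → index 0
j=1: u_1=1/9 ∈ [0, 5/42) → index 0
j=2: u_2=7/36 ∈ [5/42, 11/42) → index 1
j=3: u_3=5/18 ∈ [11/42, 17/42) → index 2
j=4: u_4=13/36 ∈ [11/42, 17/42) → index 2
j=5: u_5=4/9 ∈ [3/7, 13/21) → index 5
j=6: u_6=19/36 ∈ [3/7, 13/21) → index 5
j=7: u_7=11/18 ∈ [3/7, 13/21) → index 5
j=8: u_8=25/36 ∈ [29/42, 16/21) → index 9
j=9: u_9=7/9 ∈ [16/21, 17/21) → index 10
j=10: u_10=31/36 ∈ [17/21, 1) → index 11
j=11: u_11=17/18 ∈ [17/21, 1) → index 11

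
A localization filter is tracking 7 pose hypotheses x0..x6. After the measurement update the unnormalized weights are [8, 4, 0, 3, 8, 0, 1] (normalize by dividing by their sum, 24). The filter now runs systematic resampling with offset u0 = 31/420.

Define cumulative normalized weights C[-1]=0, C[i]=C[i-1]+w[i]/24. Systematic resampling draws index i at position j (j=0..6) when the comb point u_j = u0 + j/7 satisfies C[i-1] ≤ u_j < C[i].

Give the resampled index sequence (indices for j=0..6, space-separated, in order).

0 0 1 3 4 4 4

C = [1/3, 1/2, 1/2, 5/8, 23/24, 23/24, 1]
j=0: u_0=31/420 ∈ [0, 1/3) → index 0
j=1: u_1=13/60 ∈ [0, 1/3) → index 0
j=2: u_2=151/420 ∈ [1/3, 1/2) → index 1
j=3: u_3=211/420 ∈ [1/2, 5/8) → index 3
j=4: u_4=271/420 ∈ [5/8, 23/24) → index 4
j=5: u_5=331/420 ∈ [5/8, 23/24) → index 4
j=6: u_6=391/420 ∈ [5/8, 23/24) → index 4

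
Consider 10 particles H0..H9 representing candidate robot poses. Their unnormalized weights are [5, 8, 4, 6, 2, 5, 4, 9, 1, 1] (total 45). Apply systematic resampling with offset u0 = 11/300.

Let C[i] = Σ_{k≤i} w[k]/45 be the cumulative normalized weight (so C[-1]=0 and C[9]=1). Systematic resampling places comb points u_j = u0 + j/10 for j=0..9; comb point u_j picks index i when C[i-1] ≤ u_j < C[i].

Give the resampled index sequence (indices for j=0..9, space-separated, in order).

0 1 1 2 3 4 5 6 7 7

C = [1/9, 13/45, 17/45, 23/45, 5/9, 2/3, 34/45, 43/45, 44/45, 1]
j=0: u_0=11/300 ∈ [0, 1/9) → index 0
j=1: u_1=41/300 ∈ [1/9, 13/45) → index 1
j=2: u_2=71/300 ∈ [1/9, 13/45) → index 1
j=3: u_3=101/300 ∈ [13/45, 17/45) → index 2
j=4: u_4=131/300 ∈ [17/45, 23/45) → index 3
j=5: u_5=161/300 ∈ [23/45, 5/9) → index 4
j=6: u_6=191/300 ∈ [5/9, 2/3) → index 5
j=7: u_7=221/300 ∈ [2/3, 34/45) → index 6
j=8: u_8=251/300 ∈ [34/45, 43/45) → index 7
j=9: u_9=281/300 ∈ [34/45, 43/45) → index 7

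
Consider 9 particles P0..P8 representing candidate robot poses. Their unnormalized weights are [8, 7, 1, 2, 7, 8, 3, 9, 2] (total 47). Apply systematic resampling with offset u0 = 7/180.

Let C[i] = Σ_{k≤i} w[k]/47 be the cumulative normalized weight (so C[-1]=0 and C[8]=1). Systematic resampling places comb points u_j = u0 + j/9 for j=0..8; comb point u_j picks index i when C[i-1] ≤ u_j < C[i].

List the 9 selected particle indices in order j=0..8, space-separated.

C = [8/47, 15/47, 16/47, 18/47, 25/47, 33/47, 36/47, 45/47, 1]
j=0: u_0=7/180 ∈ [0, 8/47) → index 0
j=1: u_1=3/20 ∈ [0, 8/47) → index 0
j=2: u_2=47/180 ∈ [8/47, 15/47) → index 1
j=3: u_3=67/180 ∈ [16/47, 18/47) → index 3
j=4: u_4=29/60 ∈ [18/47, 25/47) → index 4
j=5: u_5=107/180 ∈ [25/47, 33/47) → index 5
j=6: u_6=127/180 ∈ [33/47, 36/47) → index 6
j=7: u_7=49/60 ∈ [36/47, 45/47) → index 7
j=8: u_8=167/180 ∈ [36/47, 45/47) → index 7

0 0 1 3 4 5 6 7 7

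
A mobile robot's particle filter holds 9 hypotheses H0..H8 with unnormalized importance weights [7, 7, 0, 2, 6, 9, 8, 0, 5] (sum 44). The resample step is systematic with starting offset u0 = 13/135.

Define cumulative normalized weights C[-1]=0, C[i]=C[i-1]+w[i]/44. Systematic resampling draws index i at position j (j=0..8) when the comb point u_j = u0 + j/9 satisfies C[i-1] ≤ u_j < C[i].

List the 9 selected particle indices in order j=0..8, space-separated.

0 1 3 4 5 5 6 6 8

C = [7/44, 7/22, 7/22, 4/11, 1/2, 31/44, 39/44, 39/44, 1]
j=0: u_0=13/135 ∈ [0, 7/44) → index 0
j=1: u_1=28/135 ∈ [7/44, 7/22) → index 1
j=2: u_2=43/135 ∈ [7/22, 4/11) → index 3
j=3: u_3=58/135 ∈ [4/11, 1/2) → index 4
j=4: u_4=73/135 ∈ [1/2, 31/44) → index 5
j=5: u_5=88/135 ∈ [1/2, 31/44) → index 5
j=6: u_6=103/135 ∈ [31/44, 39/44) → index 6
j=7: u_7=118/135 ∈ [31/44, 39/44) → index 6
j=8: u_8=133/135 ∈ [39/44, 1) → index 8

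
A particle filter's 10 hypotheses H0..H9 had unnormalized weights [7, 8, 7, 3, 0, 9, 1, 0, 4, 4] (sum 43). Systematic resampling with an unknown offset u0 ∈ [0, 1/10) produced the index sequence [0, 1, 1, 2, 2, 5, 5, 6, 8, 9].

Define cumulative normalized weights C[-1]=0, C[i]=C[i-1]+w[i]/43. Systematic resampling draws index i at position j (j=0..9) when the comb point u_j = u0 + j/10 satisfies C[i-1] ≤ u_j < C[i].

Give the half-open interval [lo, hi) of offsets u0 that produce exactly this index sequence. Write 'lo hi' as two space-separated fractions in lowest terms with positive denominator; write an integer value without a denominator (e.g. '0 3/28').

C = [7/43, 15/43, 22/43, 25/43, 25/43, 34/43, 35/43, 35/43, 39/43, 1]
j=0 picked index 0: u0 ∈ [0, 7/43)
j=1 picked index 1: u0 ∈ [27/430, 107/430)
j=2 picked index 1: u0 ∈ [-8/215, 32/215)
j=3 picked index 2: u0 ∈ [21/430, 91/430)
j=4 picked index 2: u0 ∈ [-11/215, 24/215)
j=5 picked index 5: u0 ∈ [7/86, 25/86)
j=6 picked index 5: u0 ∈ [-4/215, 41/215)
j=7 picked index 6: u0 ∈ [39/430, 49/430)
j=8 picked index 8: u0 ∈ [3/215, 23/215)
j=9 picked index 9: u0 ∈ [3/430, 1/10)
intersection: [39/430, 1/10)

39/430 1/10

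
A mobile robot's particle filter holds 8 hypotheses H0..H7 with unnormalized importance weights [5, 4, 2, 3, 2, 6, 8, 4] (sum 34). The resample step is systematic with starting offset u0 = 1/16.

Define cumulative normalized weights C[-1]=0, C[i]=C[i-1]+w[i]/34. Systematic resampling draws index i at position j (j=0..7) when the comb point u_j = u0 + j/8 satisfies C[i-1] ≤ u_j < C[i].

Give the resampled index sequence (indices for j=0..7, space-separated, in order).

0 1 2 4 5 6 6 7

C = [5/34, 9/34, 11/34, 7/17, 8/17, 11/17, 15/17, 1]
j=0: u_0=1/16 ∈ [0, 5/34) → index 0
j=1: u_1=3/16 ∈ [5/34, 9/34) → index 1
j=2: u_2=5/16 ∈ [9/34, 11/34) → index 2
j=3: u_3=7/16 ∈ [7/17, 8/17) → index 4
j=4: u_4=9/16 ∈ [8/17, 11/17) → index 5
j=5: u_5=11/16 ∈ [11/17, 15/17) → index 6
j=6: u_6=13/16 ∈ [11/17, 15/17) → index 6
j=7: u_7=15/16 ∈ [15/17, 1) → index 7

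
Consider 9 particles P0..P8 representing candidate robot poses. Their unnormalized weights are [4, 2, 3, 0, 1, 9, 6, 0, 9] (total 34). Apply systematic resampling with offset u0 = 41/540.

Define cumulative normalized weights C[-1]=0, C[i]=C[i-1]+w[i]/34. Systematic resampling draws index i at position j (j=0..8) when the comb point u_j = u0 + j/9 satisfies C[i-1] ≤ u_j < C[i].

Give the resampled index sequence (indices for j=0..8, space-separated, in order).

C = [2/17, 3/17, 9/34, 9/34, 5/17, 19/34, 25/34, 25/34, 1]
j=0: u_0=41/540 ∈ [0, 2/17) → index 0
j=1: u_1=101/540 ∈ [3/17, 9/34) → index 2
j=2: u_2=161/540 ∈ [5/17, 19/34) → index 5
j=3: u_3=221/540 ∈ [5/17, 19/34) → index 5
j=4: u_4=281/540 ∈ [5/17, 19/34) → index 5
j=5: u_5=341/540 ∈ [19/34, 25/34) → index 6
j=6: u_6=401/540 ∈ [25/34, 1) → index 8
j=7: u_7=461/540 ∈ [25/34, 1) → index 8
j=8: u_8=521/540 ∈ [25/34, 1) → index 8

0 2 5 5 5 6 8 8 8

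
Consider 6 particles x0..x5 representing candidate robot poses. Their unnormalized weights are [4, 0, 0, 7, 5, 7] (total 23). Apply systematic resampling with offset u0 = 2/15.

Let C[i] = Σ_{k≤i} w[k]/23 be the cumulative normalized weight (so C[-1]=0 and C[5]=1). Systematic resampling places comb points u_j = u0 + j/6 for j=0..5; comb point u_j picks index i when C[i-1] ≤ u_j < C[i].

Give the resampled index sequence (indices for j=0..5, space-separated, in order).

C = [4/23, 4/23, 4/23, 11/23, 16/23, 1]
j=0: u_0=2/15 ∈ [0, 4/23) → index 0
j=1: u_1=3/10 ∈ [4/23, 11/23) → index 3
j=2: u_2=7/15 ∈ [4/23, 11/23) → index 3
j=3: u_3=19/30 ∈ [11/23, 16/23) → index 4
j=4: u_4=4/5 ∈ [16/23, 1) → index 5
j=5: u_5=29/30 ∈ [16/23, 1) → index 5

0 3 3 4 5 5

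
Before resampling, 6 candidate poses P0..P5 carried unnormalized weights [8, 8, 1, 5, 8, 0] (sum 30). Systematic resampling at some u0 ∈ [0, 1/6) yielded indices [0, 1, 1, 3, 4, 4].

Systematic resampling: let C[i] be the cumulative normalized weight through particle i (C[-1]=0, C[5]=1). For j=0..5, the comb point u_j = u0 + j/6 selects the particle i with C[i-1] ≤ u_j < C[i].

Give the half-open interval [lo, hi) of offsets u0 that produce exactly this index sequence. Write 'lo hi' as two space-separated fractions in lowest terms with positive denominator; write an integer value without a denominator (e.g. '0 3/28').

C = [4/15, 8/15, 17/30, 11/15, 1, 1]
j=0 picked index 0: u0 ∈ [0, 4/15)
j=1 picked index 1: u0 ∈ [1/10, 11/30)
j=2 picked index 1: u0 ∈ [-1/15, 1/5)
j=3 picked index 3: u0 ∈ [1/15, 7/30)
j=4 picked index 4: u0 ∈ [1/15, 1/3)
j=5 picked index 4: u0 ∈ [-1/10, 1/6)
intersection: [1/10, 1/6)

1/10 1/6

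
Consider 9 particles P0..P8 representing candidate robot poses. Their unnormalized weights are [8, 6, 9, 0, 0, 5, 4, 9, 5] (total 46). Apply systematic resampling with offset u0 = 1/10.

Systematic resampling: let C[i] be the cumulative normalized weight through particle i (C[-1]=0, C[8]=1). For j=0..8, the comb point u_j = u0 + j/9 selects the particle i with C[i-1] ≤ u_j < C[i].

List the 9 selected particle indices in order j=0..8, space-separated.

C = [4/23, 7/23, 1/2, 1/2, 1/2, 14/23, 16/23, 41/46, 1]
j=0: u_0=1/10 ∈ [0, 4/23) → index 0
j=1: u_1=19/90 ∈ [4/23, 7/23) → index 1
j=2: u_2=29/90 ∈ [7/23, 1/2) → index 2
j=3: u_3=13/30 ∈ [7/23, 1/2) → index 2
j=4: u_4=49/90 ∈ [1/2, 14/23) → index 5
j=5: u_5=59/90 ∈ [14/23, 16/23) → index 6
j=6: u_6=23/30 ∈ [16/23, 41/46) → index 7
j=7: u_7=79/90 ∈ [16/23, 41/46) → index 7
j=8: u_8=89/90 ∈ [41/46, 1) → index 8

0 1 2 2 5 6 7 7 8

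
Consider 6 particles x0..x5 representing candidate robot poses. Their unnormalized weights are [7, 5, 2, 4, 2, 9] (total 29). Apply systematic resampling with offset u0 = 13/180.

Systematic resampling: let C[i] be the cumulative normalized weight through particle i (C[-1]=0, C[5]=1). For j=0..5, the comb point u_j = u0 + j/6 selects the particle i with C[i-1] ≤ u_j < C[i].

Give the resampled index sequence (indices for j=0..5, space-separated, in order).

C = [7/29, 12/29, 14/29, 18/29, 20/29, 1]
j=0: u_0=13/180 ∈ [0, 7/29) → index 0
j=1: u_1=43/180 ∈ [0, 7/29) → index 0
j=2: u_2=73/180 ∈ [7/29, 12/29) → index 1
j=3: u_3=103/180 ∈ [14/29, 18/29) → index 3
j=4: u_4=133/180 ∈ [20/29, 1) → index 5
j=5: u_5=163/180 ∈ [20/29, 1) → index 5

0 0 1 3 5 5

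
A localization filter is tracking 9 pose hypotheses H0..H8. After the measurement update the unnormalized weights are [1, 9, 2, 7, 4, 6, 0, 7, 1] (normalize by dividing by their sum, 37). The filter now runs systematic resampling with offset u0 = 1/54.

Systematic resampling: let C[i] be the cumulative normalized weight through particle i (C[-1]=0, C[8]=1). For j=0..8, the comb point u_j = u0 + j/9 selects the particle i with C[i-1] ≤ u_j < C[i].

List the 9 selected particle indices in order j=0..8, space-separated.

C = [1/37, 10/37, 12/37, 19/37, 23/37, 29/37, 29/37, 36/37, 1]
j=0: u_0=1/54 ∈ [0, 1/37) → index 0
j=1: u_1=7/54 ∈ [1/37, 10/37) → index 1
j=2: u_2=13/54 ∈ [1/37, 10/37) → index 1
j=3: u_3=19/54 ∈ [12/37, 19/37) → index 3
j=4: u_4=25/54 ∈ [12/37, 19/37) → index 3
j=5: u_5=31/54 ∈ [19/37, 23/37) → index 4
j=6: u_6=37/54 ∈ [23/37, 29/37) → index 5
j=7: u_7=43/54 ∈ [29/37, 36/37) → index 7
j=8: u_8=49/54 ∈ [29/37, 36/37) → index 7

0 1 1 3 3 4 5 7 7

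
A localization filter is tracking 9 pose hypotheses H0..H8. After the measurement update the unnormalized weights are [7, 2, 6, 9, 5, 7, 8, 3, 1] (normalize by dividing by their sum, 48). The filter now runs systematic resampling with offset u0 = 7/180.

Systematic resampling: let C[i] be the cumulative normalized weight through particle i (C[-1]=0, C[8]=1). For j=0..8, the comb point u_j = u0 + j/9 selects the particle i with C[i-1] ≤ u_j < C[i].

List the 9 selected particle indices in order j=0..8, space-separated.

0 1 2 3 3 4 5 6 7

C = [7/48, 3/16, 5/16, 1/2, 29/48, 3/4, 11/12, 47/48, 1]
j=0: u_0=7/180 ∈ [0, 7/48) → index 0
j=1: u_1=3/20 ∈ [7/48, 3/16) → index 1
j=2: u_2=47/180 ∈ [3/16, 5/16) → index 2
j=3: u_3=67/180 ∈ [5/16, 1/2) → index 3
j=4: u_4=29/60 ∈ [5/16, 1/2) → index 3
j=5: u_5=107/180 ∈ [1/2, 29/48) → index 4
j=6: u_6=127/180 ∈ [29/48, 3/4) → index 5
j=7: u_7=49/60 ∈ [3/4, 11/12) → index 6
j=8: u_8=167/180 ∈ [11/12, 47/48) → index 7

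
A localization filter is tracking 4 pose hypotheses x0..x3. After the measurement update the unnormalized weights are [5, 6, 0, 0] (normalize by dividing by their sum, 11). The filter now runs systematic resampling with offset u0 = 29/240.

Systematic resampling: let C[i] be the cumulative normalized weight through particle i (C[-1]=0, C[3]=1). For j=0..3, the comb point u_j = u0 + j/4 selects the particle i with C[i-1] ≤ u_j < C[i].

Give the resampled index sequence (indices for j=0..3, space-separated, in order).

0 0 1 1

C = [5/11, 1, 1, 1]
j=0: u_0=29/240 ∈ [0, 5/11) → index 0
j=1: u_1=89/240 ∈ [0, 5/11) → index 0
j=2: u_2=149/240 ∈ [5/11, 1) → index 1
j=3: u_3=209/240 ∈ [5/11, 1) → index 1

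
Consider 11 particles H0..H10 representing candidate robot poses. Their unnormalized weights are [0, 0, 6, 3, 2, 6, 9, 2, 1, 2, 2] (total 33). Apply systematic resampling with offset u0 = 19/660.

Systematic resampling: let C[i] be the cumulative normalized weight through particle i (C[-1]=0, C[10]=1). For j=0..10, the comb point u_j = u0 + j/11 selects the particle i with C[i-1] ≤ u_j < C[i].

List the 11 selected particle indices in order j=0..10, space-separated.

C = [0, 0, 2/11, 3/11, 1/3, 17/33, 26/33, 28/33, 29/33, 31/33, 1]
j=0: u_0=19/660 ∈ [0, 2/11) → index 2
j=1: u_1=79/660 ∈ [0, 2/11) → index 2
j=2: u_2=139/660 ∈ [2/11, 3/11) → index 3
j=3: u_3=199/660 ∈ [3/11, 1/3) → index 4
j=4: u_4=259/660 ∈ [1/3, 17/33) → index 5
j=5: u_5=29/60 ∈ [1/3, 17/33) → index 5
j=6: u_6=379/660 ∈ [17/33, 26/33) → index 6
j=7: u_7=439/660 ∈ [17/33, 26/33) → index 6
j=8: u_8=499/660 ∈ [17/33, 26/33) → index 6
j=9: u_9=559/660 ∈ [26/33, 28/33) → index 7
j=10: u_10=619/660 ∈ [29/33, 31/33) → index 9

2 2 3 4 5 5 6 6 6 7 9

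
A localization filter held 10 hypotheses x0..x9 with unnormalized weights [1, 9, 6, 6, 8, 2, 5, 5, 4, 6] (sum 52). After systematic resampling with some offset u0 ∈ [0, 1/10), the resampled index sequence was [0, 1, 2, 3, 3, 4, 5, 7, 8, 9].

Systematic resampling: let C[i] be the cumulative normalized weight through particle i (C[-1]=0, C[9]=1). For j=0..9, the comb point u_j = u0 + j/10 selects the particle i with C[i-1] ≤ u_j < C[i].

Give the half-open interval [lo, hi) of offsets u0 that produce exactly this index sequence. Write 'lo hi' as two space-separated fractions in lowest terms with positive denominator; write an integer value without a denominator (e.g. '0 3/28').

3/260 1/65

C = [1/52, 5/26, 4/13, 11/26, 15/26, 8/13, 37/52, 21/26, 23/26, 1]
j=0 picked index 0: u0 ∈ [0, 1/52)
j=1 picked index 1: u0 ∈ [-21/260, 6/65)
j=2 picked index 2: u0 ∈ [-1/130, 7/65)
j=3 picked index 3: u0 ∈ [1/130, 8/65)
j=4 picked index 3: u0 ∈ [-6/65, 3/130)
j=5 picked index 4: u0 ∈ [-1/13, 1/13)
j=6 picked index 5: u0 ∈ [-3/130, 1/65)
j=7 picked index 7: u0 ∈ [3/260, 7/65)
j=8 picked index 8: u0 ∈ [1/130, 11/130)
j=9 picked index 9: u0 ∈ [-1/65, 1/10)
intersection: [3/260, 1/65)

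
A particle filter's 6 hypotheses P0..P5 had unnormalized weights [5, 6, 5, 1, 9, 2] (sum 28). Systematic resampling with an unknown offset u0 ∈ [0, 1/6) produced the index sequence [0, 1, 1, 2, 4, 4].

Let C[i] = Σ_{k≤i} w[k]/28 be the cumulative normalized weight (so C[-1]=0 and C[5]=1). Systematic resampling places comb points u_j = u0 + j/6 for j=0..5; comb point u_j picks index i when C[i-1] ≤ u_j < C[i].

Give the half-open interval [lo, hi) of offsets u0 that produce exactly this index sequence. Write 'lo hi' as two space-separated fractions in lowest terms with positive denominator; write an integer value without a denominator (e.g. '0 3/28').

C = [5/28, 11/28, 4/7, 17/28, 13/14, 1]
j=0 picked index 0: u0 ∈ [0, 5/28)
j=1 picked index 1: u0 ∈ [1/84, 19/84)
j=2 picked index 1: u0 ∈ [-13/84, 5/84)
j=3 picked index 2: u0 ∈ [-3/28, 1/14)
j=4 picked index 4: u0 ∈ [-5/84, 11/42)
j=5 picked index 4: u0 ∈ [-19/84, 2/21)
intersection: [1/84, 5/84)

1/84 5/84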